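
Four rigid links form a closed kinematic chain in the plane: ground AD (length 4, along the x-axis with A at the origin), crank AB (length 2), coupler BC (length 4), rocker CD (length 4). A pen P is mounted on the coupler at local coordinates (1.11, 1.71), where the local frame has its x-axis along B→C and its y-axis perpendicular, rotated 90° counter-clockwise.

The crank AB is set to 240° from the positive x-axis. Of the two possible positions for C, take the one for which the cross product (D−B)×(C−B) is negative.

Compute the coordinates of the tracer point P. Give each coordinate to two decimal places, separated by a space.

0.81 -0.79

A=(0,0), D=(4.00,0)
B = A + 2.00·(cos240°, sin240°) = (-1.0000, -1.7321)
|BD| = 5.2915
circle(B,4.00) ∩ circle(D,4.00): a=2.6458, h=3.0000
  candidates: C₊=(0.5180,1.9687) cross=15.875; C₋=(2.4820,-3.7008) cross=-15.875
  mode - wants cross < 0 → take C=(2.4820,-3.7008) (cross=-15.875)
ex = (C−B)/|BC| = (0.8705,-0.4922); ey = (0.4922,0.8705)
P = B + 1.11·ex + 1.71·ey = (0.8079,-0.7898)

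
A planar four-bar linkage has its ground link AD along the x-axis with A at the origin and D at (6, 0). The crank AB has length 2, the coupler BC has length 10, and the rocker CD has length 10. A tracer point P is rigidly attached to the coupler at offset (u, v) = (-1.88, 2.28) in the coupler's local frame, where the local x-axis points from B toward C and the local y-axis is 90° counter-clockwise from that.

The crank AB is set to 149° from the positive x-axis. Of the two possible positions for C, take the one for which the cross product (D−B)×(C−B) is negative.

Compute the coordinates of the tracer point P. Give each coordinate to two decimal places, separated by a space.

-0.01 3.44

A=(0,0), D=(6.00,0)
B = A + 2.00·(cos149°, sin149°) = (-1.7143, 1.0301)
|BD| = 7.7828
circle(B,10.00) ∩ circle(D,10.00): a=3.8914, h=9.2118
  candidates: C₊=(3.3620,9.6458) cross=71.694; C₋=(0.9236,-8.6157) cross=-71.694
  mode - wants cross < 0 → take C=(0.9236,-8.6157) (cross=-71.694)
ex = (C−B)/|BC| = (0.2638,-0.9646); ey = (0.9646,0.2638)
P = B + -1.88·ex + 2.28·ey = (-0.0110,3.4449)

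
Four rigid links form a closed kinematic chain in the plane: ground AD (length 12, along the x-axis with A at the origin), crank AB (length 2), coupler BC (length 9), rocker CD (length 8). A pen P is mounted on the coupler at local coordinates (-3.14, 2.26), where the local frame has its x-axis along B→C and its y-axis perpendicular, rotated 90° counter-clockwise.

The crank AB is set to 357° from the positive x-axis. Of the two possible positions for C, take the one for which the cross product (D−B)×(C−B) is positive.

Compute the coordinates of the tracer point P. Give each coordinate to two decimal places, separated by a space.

-1.75 -1.06

A=(0,0), D=(12.00,0)
B = A + 2.00·(cos357°, sin357°) = (1.9973, -0.1047)
|BD| = 10.0033
circle(B,9.00) ∩ circle(D,8.00): a=5.8514, h=6.8382
  candidates: C₊=(7.7767,6.7944) cross=68.405; C₋=(7.9199,-6.8813) cross=-68.405
  mode + wants cross > 0 → take C=(7.7767,6.7944) (cross=68.405)
ex = (C−B)/|BC| = (0.6422,0.7666); ey = (-0.7666,0.6422)
P = B + -3.14·ex + 2.26·ey = (-1.7516,-1.0604)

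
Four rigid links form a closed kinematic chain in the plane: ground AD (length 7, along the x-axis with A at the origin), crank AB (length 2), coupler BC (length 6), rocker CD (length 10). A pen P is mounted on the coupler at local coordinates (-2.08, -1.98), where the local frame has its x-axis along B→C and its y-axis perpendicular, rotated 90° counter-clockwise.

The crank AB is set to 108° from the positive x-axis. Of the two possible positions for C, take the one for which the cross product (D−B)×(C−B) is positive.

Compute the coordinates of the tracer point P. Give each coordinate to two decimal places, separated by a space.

0.86 -0.56

A=(0,0), D=(7.00,0)
B = A + 2.00·(cos108°, sin108°) = (-0.6180, 1.9021)
|BD| = 7.8519
circle(B,6.00) ∩ circle(D,10.00): a=-0.1495, h=5.9981
  candidates: C₊=(0.6900,7.7578) cross=47.097; C₋=(-2.2161,-3.8812) cross=-47.097
  mode + wants cross > 0 → take C=(0.6900,7.7578) (cross=47.097)
ex = (C−B)/|BC| = (0.2180,0.9759); ey = (-0.9759,0.2180)
P = B + -2.08·ex + -1.98·ey = (0.8609,-0.5595)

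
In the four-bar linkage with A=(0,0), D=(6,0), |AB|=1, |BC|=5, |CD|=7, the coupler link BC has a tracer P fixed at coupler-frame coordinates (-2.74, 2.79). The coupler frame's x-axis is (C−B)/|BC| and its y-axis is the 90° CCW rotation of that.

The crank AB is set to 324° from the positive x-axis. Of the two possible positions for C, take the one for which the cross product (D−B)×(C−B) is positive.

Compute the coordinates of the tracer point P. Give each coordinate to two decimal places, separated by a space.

-1.84 -3.46

A=(0,0), D=(6.00,0)
B = A + 1.00·(cos324°, sin324°) = (0.8090, -0.5878)
|BD| = 5.2242
circle(B,5.00) ∩ circle(D,7.00): a=0.3151, h=4.9901
  candidates: C₊=(0.5606,4.4060) cross=26.069; C₋=(1.6835,-5.5107) cross=-26.069
  mode + wants cross > 0 → take C=(0.5606,4.4060) (cross=26.069)
ex = (C−B)/|BC| = (-0.0497,0.9988); ey = (-0.9988,-0.0497)
P = B + -2.74·ex + 2.79·ey = (-1.8414,-3.4630)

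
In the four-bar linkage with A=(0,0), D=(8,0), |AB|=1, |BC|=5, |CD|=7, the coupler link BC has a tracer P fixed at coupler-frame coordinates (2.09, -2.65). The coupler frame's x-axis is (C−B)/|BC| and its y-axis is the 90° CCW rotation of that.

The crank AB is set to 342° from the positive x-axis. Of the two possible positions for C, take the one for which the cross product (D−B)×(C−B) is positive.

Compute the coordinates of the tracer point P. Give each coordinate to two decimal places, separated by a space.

A=(0,0), D=(8.00,0)
B = A + 1.00·(cos342°, sin342°) = (0.9511, -0.3090)
|BD| = 7.0557
circle(B,5.00) ∩ circle(D,7.00): a=1.8271, h=4.6542
  candidates: C₊=(2.5726,4.4207) cross=32.839; C₋=(2.9802,-4.8787) cross=-32.839
  mode + wants cross > 0 → take C=(2.5726,4.4207) (cross=32.839)
ex = (C−B)/|BC| = (0.3243,0.9460); ey = (-0.9460,0.3243)
P = B + 2.09·ex + -2.65·ey = (4.1356,0.8086)

4.14 0.81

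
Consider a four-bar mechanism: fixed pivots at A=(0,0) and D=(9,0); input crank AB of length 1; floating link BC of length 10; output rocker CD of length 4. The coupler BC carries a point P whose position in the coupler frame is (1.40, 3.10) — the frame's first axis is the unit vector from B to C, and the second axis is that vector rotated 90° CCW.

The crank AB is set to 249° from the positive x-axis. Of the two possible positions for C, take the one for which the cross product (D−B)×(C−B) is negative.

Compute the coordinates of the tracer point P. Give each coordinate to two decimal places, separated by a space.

A=(0,0), D=(9.00,0)
B = A + 1.00·(cos249°, sin249°) = (-0.3584, -0.9336)
|BD| = 9.4048
circle(B,10.00) ∩ circle(D,4.00): a=9.1682, h=3.9930
  candidates: C₊=(8.3682,3.9498) cross=37.553; C₋=(9.1609,-3.9968) cross=-37.553
  mode - wants cross < 0 → take C=(9.1609,-3.9968) (cross=-37.553)
ex = (C−B)/|BC| = (0.9519,-0.3063); ey = (0.3063,0.9519)
P = B + 1.40·ex + 3.10·ey = (1.9239,1.5886)

1.92 1.59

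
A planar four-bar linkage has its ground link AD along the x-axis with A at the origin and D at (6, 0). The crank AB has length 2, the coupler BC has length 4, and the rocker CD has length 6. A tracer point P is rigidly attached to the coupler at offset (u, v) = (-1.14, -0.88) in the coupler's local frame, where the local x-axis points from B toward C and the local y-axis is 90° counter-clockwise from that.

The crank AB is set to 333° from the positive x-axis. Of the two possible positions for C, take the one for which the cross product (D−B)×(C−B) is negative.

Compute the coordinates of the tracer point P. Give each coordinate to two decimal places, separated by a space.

A=(0,0), D=(6.00,0)
B = A + 2.00·(cos333°, sin333°) = (1.7820, -0.9080)
|BD| = 4.3146
circle(B,4.00) ∩ circle(D,6.00): a=-0.1604, h=3.9968
  candidates: C₊=(0.7841,2.9655) cross=17.245; C₋=(2.4663,-4.8490) cross=-17.245
  mode - wants cross < 0 → take C=(2.4663,-4.8490) (cross=-17.245)
ex = (C−B)/|BC| = (0.1711,-0.9853); ey = (0.9853,0.1711)
P = B + -1.14·ex + -0.88·ey = (0.7200,0.0647)

0.72 0.06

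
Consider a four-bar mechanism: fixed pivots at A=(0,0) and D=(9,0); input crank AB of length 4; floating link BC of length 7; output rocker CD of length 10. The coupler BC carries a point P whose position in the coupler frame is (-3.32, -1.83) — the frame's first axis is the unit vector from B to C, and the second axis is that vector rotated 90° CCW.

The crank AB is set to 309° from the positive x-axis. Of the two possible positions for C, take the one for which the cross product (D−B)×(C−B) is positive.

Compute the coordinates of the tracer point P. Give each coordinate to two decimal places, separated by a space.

A=(0,0), D=(9.00,0)
B = A + 4.00·(cos309°, sin309°) = (2.5173, -3.1086)
|BD| = 7.1895
circle(B,7.00) ∩ circle(D,10.00): a=0.0479, h=6.9998
  candidates: C₊=(-0.4661,3.2238) cross=50.325; C₋=(5.5871,-9.3996) cross=-50.325
  mode + wants cross > 0 → take C=(-0.4661,3.2238) (cross=50.325)
ex = (C−B)/|BC| = (-0.4262,0.9046); ey = (-0.9046,-0.4262)
P = B + -3.32·ex + -1.83·ey = (5.5877,-5.3320)

5.59 -5.33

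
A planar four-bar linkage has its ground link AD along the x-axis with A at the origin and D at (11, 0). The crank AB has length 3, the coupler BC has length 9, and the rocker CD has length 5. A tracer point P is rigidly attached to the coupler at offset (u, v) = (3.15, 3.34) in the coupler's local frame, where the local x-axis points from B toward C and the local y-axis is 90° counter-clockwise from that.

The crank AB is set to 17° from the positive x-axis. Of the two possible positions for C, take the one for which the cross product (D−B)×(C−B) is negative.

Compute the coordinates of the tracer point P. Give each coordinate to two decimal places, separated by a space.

7.42 1.45

A=(0,0), D=(11.00,0)
B = A + 3.00·(cos17°, sin17°) = (2.8689, 0.8771)
|BD| = 8.1783
circle(B,9.00) ∩ circle(D,5.00): a=7.5128, h=4.9555
  candidates: C₊=(10.8699,4.9983) cross=40.528; C₋=(9.8069,-4.8556) cross=-40.528
  mode - wants cross < 0 → take C=(9.8069,-4.8556) (cross=-40.528)
ex = (C−B)/|BC| = (0.7709,-0.6370); ey = (0.6370,0.7709)
P = B + 3.15·ex + 3.34·ey = (7.4247,1.4455)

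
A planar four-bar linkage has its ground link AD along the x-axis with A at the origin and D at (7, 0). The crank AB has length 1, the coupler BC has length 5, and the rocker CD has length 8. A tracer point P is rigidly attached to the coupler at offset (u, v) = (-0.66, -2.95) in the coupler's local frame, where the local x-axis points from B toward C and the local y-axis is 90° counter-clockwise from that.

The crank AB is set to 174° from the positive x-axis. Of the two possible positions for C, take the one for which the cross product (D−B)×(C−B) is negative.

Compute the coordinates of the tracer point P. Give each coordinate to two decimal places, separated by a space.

-4.01 -0.15

A=(0,0), D=(7.00,0)
B = A + 1.00·(cos174°, sin174°) = (-0.9945, 0.1045)
|BD| = 7.9952
circle(B,5.00) ∩ circle(D,8.00): a=1.5586, h=4.7509
  candidates: C₊=(0.6261,4.8346) cross=37.984; C₋=(0.5019,-4.6663) cross=-37.984
  mode - wants cross < 0 → take C=(0.5019,-4.6663) (cross=-37.984)
ex = (C−B)/|BC| = (0.2993,-0.9542); ey = (0.9542,0.2993)
P = B + -0.66·ex + -2.95·ey = (-4.0068,-0.1486)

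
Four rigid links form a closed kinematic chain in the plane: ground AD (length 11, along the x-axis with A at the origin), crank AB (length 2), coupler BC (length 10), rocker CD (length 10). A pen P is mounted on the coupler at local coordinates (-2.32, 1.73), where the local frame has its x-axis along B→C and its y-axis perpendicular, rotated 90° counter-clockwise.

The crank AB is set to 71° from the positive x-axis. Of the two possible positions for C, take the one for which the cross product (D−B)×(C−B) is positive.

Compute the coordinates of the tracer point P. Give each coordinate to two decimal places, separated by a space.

-2.19 1.33

A=(0,0), D=(11.00,0)
B = A + 2.00·(cos71°, sin71°) = (0.6511, 1.8910)
|BD| = 10.5202
circle(B,10.00) ∩ circle(D,10.00): a=5.2601, h=8.5048
  candidates: C₊=(7.3543,9.3118) cross=89.472; C₋=(4.2968,-7.4207) cross=-89.472
  mode + wants cross > 0 → take C=(7.3543,9.3118) (cross=89.472)
ex = (C−B)/|BC| = (0.6703,0.7421); ey = (-0.7421,0.6703)
P = B + -2.32·ex + 1.73·ey = (-2.1878,1.3291)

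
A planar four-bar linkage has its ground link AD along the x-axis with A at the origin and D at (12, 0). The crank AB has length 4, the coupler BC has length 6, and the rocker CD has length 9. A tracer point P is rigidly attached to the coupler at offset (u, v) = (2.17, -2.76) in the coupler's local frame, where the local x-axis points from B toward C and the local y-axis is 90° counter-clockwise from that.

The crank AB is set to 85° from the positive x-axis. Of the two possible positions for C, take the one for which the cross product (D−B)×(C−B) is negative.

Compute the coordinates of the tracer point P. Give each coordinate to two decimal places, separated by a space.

A=(0,0), D=(12.00,0)
B = A + 4.00·(cos85°, sin85°) = (0.3486, 3.9848)
|BD| = 12.3139
circle(B,6.00) ∩ circle(D,9.00): a=4.3298, h=4.1537
  candidates: C₊=(5.7896,6.5139) cross=51.148; C₋=(3.1013,-1.3465) cross=-51.148
  mode - wants cross < 0 → take C=(3.1013,-1.3465) (cross=-51.148)
ex = (C−B)/|BC| = (0.4588,-0.8886); ey = (0.8886,0.4588)
P = B + 2.17·ex + -2.76·ey = (-1.1082,0.7904)

-1.11 0.79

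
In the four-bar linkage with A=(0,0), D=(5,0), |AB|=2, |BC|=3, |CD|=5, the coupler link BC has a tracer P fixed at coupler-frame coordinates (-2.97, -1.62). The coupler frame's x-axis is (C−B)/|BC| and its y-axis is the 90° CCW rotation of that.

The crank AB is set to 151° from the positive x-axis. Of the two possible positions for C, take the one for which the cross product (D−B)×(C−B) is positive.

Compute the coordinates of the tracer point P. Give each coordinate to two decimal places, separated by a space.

-3.32 -2.02

A=(0,0), D=(5.00,0)
B = A + 2.00·(cos151°, sin151°) = (-1.7492, 0.9696)
|BD| = 6.8185
circle(B,3.00) ∩ circle(D,5.00): a=2.2360, h=2.0001
  candidates: C₊=(0.7484,2.6314) cross=13.638; C₋=(0.1796,-1.3281) cross=-13.638
  mode + wants cross > 0 → take C=(0.7484,2.6314) (cross=13.638)
ex = (C−B)/|BC| = (0.8326,0.5539); ey = (-0.5539,0.8326)
P = B + -2.97·ex + -1.62·ey = (-3.3246,-2.0243)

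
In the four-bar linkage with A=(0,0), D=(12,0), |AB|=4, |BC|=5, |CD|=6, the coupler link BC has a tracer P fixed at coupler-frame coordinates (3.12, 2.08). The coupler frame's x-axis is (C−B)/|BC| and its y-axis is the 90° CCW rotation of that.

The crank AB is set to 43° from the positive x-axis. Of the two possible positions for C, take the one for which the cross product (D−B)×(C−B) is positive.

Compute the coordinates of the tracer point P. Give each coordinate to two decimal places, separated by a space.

A=(0,0), D=(12.00,0)
B = A + 4.00·(cos43°, sin43°) = (2.9254, 2.7280)
|BD| = 9.4758
circle(B,5.00) ∩ circle(D,6.00): a=4.1575, h=2.7777
  candidates: C₊=(7.7065,4.1912) cross=26.321; C₋=(6.1072,-1.1290) cross=-26.321
  mode + wants cross > 0 → take C=(7.7065,4.1912) (cross=26.321)
ex = (C−B)/|BC| = (0.9562,0.2926); ey = (-0.2926,0.9562)
P = B + 3.12·ex + 2.08·ey = (5.3001,5.6300)

5.30 5.63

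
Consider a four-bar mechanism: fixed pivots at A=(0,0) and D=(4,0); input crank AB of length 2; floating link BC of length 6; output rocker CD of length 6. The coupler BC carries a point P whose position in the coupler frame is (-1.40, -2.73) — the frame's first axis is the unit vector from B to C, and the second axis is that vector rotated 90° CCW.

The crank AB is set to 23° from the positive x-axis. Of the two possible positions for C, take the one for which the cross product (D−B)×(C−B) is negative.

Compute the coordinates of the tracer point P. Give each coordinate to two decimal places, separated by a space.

-0.64 2.59

A=(0,0), D=(4.00,0)
B = A + 2.00·(cos23°, sin23°) = (1.8410, 0.7815)
|BD| = 2.2961
circle(B,6.00) ∩ circle(D,6.00): a=1.1480, h=5.8891
  candidates: C₊=(4.9249,5.9283) cross=13.522; C₋=(0.9161,-5.1468) cross=-13.522
  mode - wants cross < 0 → take C=(0.9161,-5.1468) (cross=-13.522)
ex = (C−B)/|BC| = (-0.1541,-0.9880); ey = (0.9880,-0.1541)
P = B + -1.40·ex + -2.73·ey = (-0.6406,2.5855)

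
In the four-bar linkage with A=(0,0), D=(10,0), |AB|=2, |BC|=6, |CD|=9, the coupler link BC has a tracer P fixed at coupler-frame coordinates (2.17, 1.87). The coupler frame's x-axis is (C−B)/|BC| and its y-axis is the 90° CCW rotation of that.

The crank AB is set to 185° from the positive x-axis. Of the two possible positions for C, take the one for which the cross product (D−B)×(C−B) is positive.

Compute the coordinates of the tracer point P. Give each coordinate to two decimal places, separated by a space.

A=(0,0), D=(10.00,0)
B = A + 2.00·(cos185°, sin185°) = (-1.9924, -0.1743)
|BD| = 11.9937
circle(B,6.00) ∩ circle(D,9.00): a=4.1208, h=4.3610
  candidates: C₊=(2.0646,4.2462) cross=52.305; C₋=(2.1914,-4.4750) cross=-52.305
  mode + wants cross > 0 → take C=(2.0646,4.2462) (cross=52.305)
ex = (C−B)/|BC| = (0.6762,0.7367); ey = (-0.7367,0.6762)
P = B + 2.17·ex + 1.87·ey = (-1.9028,2.6889)

-1.90 2.69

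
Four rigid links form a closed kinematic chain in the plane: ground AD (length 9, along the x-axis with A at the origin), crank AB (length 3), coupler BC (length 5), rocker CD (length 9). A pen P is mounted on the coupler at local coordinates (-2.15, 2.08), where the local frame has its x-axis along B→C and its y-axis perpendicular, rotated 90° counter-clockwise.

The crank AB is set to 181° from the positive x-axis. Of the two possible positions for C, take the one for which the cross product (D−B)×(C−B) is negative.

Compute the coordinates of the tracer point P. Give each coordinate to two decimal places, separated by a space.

A=(0,0), D=(9.00,0)
B = A + 3.00·(cos181°, sin181°) = (-2.9995, -0.0524)
|BD| = 11.9997
circle(B,5.00) ∩ circle(D,9.00): a=3.6664, h=3.3996
  candidates: C₊=(0.6520,3.3632) cross=40.794; C₋=(0.6817,-3.4359) cross=-40.794
  mode - wants cross < 0 → take C=(0.6817,-3.4359) (cross=-40.794)
ex = (C−B)/|BC| = (0.7362,-0.6767); ey = (0.6767,0.7362)
P = B + -2.15·ex + 2.08·ey = (-3.1749,2.9340)

-3.17 2.93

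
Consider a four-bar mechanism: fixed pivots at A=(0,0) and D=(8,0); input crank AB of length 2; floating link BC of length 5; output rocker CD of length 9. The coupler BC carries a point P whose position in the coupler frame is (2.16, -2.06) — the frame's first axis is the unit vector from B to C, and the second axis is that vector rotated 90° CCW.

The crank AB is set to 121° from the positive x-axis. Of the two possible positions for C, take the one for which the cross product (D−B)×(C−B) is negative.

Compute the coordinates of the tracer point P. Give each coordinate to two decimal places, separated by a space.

A=(0,0), D=(8.00,0)
B = A + 2.00·(cos121°, sin121°) = (-1.0301, 1.7143)
|BD| = 9.1914
circle(B,5.00) ∩ circle(D,9.00): a=1.5493, h=4.7539
  candidates: C₊=(1.3788,6.0958) cross=43.695; C₋=(-0.3946,-3.2451) cross=-43.695
  mode - wants cross < 0 → take C=(-0.3946,-3.2451) (cross=-43.695)
ex = (C−B)/|BC| = (0.1271,-0.9919); ey = (0.9919,0.1271)
P = B + 2.16·ex + -2.06·ey = (-2.7988,-0.6900)

-2.80 -0.69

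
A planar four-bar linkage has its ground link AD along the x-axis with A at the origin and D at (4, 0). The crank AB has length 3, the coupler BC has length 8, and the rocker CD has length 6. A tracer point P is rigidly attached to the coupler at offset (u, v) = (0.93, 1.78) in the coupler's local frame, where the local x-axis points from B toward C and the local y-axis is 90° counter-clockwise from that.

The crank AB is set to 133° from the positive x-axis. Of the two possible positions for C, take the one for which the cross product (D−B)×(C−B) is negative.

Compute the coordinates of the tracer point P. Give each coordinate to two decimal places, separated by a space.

-0.05 2.01

A=(0,0), D=(4.00,0)
B = A + 3.00·(cos133°, sin133°) = (-2.0460, 2.1941)
|BD| = 6.4318
circle(B,8.00) ∩ circle(D,6.00): a=5.3926, h=5.9093
  candidates: C₊=(5.0390,5.9094) cross=38.008; C₋=(1.0073,-5.2004) cross=-38.008
  mode - wants cross < 0 → take C=(1.0073,-5.2004) (cross=-38.008)
ex = (C−B)/|BC| = (0.3817,-0.9243); ey = (0.9243,0.3817)
P = B + 0.93·ex + 1.78·ey = (-0.0458,2.0138)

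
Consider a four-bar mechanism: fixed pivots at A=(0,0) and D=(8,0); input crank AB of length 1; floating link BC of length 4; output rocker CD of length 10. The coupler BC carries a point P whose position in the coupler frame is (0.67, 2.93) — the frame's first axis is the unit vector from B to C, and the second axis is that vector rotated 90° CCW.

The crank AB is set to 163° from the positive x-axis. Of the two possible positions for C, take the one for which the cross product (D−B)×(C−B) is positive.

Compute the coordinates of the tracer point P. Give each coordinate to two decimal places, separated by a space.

-3.90 0.91

A=(0,0), D=(8.00,0)
B = A + 1.00·(cos163°, sin163°) = (-0.9563, 0.2924)
|BD| = 8.9611
circle(B,4.00) ∩ circle(D,10.00): a=-0.2064, h=3.9947
  candidates: C₊=(-1.0323,4.2917) cross=35.797; C₋=(-1.2929,-3.6934) cross=-35.797
  mode + wants cross > 0 → take C=(-1.0323,4.2917) (cross=35.797)
ex = (C−B)/|BC| = (-0.0190,0.9998); ey = (-0.9998,-0.0190)
P = B + 0.67·ex + 2.93·ey = (-3.8985,0.9066)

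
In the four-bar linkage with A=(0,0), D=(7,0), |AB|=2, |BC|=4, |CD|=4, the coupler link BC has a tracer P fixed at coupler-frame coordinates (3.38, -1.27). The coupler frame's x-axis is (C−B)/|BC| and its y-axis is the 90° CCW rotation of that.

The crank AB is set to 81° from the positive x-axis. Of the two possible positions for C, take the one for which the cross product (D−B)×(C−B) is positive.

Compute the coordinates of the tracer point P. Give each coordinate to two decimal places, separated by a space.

3.89 1.49

A=(0,0), D=(7.00,0)
B = A + 2.00·(cos81°, sin81°) = (0.3129, 1.9754)
|BD| = 6.9728
circle(B,4.00) ∩ circle(D,4.00): a=3.4864, h=1.9609
  candidates: C₊=(4.2119,2.8682) cross=13.673; C₋=(3.1009,-0.8929) cross=-13.673
  mode + wants cross > 0 → take C=(4.2119,2.8682) (cross=13.673)
ex = (C−B)/|BC| = (0.9748,0.2232); ey = (-0.2232,0.9748)
P = B + 3.38·ex + -1.27·ey = (3.8911,1.4919)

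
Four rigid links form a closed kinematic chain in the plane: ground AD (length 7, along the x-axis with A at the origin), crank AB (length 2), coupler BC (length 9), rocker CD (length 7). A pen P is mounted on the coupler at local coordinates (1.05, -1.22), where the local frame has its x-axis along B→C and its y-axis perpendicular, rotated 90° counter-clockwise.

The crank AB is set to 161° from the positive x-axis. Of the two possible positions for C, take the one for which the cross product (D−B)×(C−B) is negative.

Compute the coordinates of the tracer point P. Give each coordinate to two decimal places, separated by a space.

A=(0,0), D=(7.00,0)
B = A + 2.00·(cos161°, sin161°) = (-1.8910, 0.6511)
|BD| = 8.9148
circle(B,9.00) ∩ circle(D,7.00): a=6.2522, h=6.4738
  candidates: C₊=(4.8173,6.6510) cross=57.713; C₋=(3.8716,-6.2620) cross=-57.713
  mode - wants cross < 0 → take C=(3.8716,-6.2620) (cross=-57.713)
ex = (C−B)/|BC| = (0.6403,-0.7681); ey = (0.7681,0.6403)
P = B + 1.05·ex + -1.22·ey = (-2.1558,-0.9366)

-2.16 -0.94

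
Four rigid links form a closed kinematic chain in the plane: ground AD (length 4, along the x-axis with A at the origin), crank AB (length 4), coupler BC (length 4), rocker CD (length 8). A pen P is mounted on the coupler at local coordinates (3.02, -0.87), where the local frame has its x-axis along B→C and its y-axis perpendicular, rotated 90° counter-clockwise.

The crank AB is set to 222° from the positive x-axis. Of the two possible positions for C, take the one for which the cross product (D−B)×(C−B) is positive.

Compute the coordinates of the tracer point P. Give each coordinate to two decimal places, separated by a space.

A=(0,0), D=(4.00,0)
B = A + 4.00·(cos222°, sin222°) = (-2.9726, -2.6765)
|BD| = 7.4686
circle(B,4.00) ∩ circle(D,8.00): a=0.5209, h=3.9659
  candidates: C₊=(-3.9076,1.2127) cross=29.620; C₋=(-1.0650,-6.1924) cross=-29.620
  mode + wants cross > 0 → take C=(-3.9076,1.2127) (cross=29.620)
ex = (C−B)/|BC| = (-0.2337,0.9723); ey = (-0.9723,-0.2337)
P = B + 3.02·ex + -0.87·ey = (-2.8326,0.4632)

-2.83 0.46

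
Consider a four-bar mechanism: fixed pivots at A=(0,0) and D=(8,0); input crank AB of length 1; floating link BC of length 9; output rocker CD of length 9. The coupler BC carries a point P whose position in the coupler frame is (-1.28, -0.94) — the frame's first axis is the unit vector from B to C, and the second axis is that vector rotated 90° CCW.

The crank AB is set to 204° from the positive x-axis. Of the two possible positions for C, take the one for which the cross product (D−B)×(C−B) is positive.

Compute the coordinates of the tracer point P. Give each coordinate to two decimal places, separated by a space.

-0.66 -1.97

A=(0,0), D=(8.00,0)
B = A + 1.00·(cos204°, sin204°) = (-0.9135, -0.4067)
|BD| = 8.9228
circle(B,9.00) ∩ circle(D,9.00): a=4.4614, h=7.8164
  candidates: C₊=(3.1869,7.6049) cross=69.744; C₋=(3.8995,-8.0116) cross=-69.744
  mode + wants cross > 0 → take C=(3.1869,7.6049) (cross=69.744)
ex = (C−B)/|BC| = (0.4556,0.8902); ey = (-0.8902,0.4556)
P = B + -1.28·ex + -0.94·ey = (-0.6600,-1.9744)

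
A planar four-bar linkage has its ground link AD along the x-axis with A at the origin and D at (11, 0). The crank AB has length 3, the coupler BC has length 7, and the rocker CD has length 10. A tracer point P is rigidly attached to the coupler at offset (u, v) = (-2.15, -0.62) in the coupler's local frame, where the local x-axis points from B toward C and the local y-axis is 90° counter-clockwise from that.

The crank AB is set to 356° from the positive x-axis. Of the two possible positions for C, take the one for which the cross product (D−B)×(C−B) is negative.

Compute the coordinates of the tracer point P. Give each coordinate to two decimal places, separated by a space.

A=(0,0), D=(11.00,0)
B = A + 3.00·(cos356°, sin356°) = (2.9927, -0.2093)
|BD| = 8.0100
circle(B,7.00) ∩ circle(D,10.00): a=0.8215, h=6.9516
  candidates: C₊=(3.6323,6.7614) cross=55.683; C₋=(3.9955,-7.1371) cross=-55.683
  mode - wants cross < 0 → take C=(3.9955,-7.1371) (cross=-55.683)
ex = (C−B)/|BC| = (0.1433,-0.9897); ey = (0.9897,0.1433)
P = B + -2.15·ex + -0.62·ey = (2.0711,1.8297)

2.07 1.83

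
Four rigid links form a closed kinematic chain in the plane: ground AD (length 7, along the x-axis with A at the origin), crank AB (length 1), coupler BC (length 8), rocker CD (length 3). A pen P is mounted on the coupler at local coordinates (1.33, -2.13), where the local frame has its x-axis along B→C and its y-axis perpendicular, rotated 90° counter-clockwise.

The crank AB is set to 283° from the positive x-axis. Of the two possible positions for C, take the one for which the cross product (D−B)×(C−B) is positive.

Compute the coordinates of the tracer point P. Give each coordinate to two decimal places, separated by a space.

2.44 -2.16

A=(0,0), D=(7.00,0)
B = A + 1.00·(cos283°, sin283°) = (0.2250, -0.9744)
|BD| = 6.8448
circle(B,8.00) ∩ circle(D,3.00): a=7.4401, h=2.9403
  candidates: C₊=(7.1707,2.9951) cross=20.126; C₋=(8.0078,-2.8257) cross=-20.126
  mode + wants cross > 0 → take C=(7.1707,2.9951) (cross=20.126)
ex = (C−B)/|BC| = (0.8682,0.4962); ey = (-0.4962,0.8682)
P = B + 1.33·ex + -2.13·ey = (2.4366,-2.1637)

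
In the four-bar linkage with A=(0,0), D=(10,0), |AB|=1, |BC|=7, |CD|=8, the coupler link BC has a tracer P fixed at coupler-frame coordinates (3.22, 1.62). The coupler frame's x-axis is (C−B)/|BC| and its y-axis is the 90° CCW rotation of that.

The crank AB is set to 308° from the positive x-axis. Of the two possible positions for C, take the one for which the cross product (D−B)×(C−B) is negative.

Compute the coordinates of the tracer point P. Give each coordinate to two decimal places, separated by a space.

3.90 -2.28

A=(0,0), D=(10.00,0)
B = A + 1.00·(cos308°, sin308°) = (0.6157, -0.7880)
|BD| = 9.4174
circle(B,7.00) ∩ circle(D,8.00): a=3.9123, h=5.8047
  candidates: C₊=(4.0285,5.3237) cross=54.665; C₋=(4.9999,-6.2449) cross=-54.665
  mode - wants cross < 0 → take C=(4.9999,-6.2449) (cross=-54.665)
ex = (C−B)/|BC| = (0.6263,-0.7796); ey = (0.7796,0.6263)
P = B + 3.22·ex + 1.62·ey = (3.8953,-2.2836)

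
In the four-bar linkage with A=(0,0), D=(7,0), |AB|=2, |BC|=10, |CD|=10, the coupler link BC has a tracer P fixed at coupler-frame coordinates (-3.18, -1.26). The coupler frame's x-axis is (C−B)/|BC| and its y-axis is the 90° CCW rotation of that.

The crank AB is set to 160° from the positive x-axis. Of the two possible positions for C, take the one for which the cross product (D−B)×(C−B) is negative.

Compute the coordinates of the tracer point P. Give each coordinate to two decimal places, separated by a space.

-4.24 3.16

A=(0,0), D=(7.00,0)
B = A + 2.00·(cos160°, sin160°) = (-1.8794, 0.6840)
|BD| = 8.9057
circle(B,10.00) ∩ circle(D,10.00): a=4.4528, h=8.9539
  candidates: C₊=(3.2480,9.2695) cross=79.741; C₋=(1.8726,-8.5854) cross=-79.741
  mode - wants cross < 0 → take C=(1.8726,-8.5854) (cross=-79.741)
ex = (C−B)/|BC| = (0.3752,-0.9269); ey = (0.9269,0.3752)
P = B + -3.18·ex + -1.26·ey = (-4.2405,3.1590)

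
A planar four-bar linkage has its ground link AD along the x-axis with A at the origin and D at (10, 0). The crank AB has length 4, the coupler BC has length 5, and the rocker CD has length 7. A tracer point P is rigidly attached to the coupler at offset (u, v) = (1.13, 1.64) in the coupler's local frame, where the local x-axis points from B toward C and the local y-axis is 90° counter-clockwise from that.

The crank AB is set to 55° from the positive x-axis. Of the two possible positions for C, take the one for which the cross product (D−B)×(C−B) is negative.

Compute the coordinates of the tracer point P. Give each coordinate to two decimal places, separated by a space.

A=(0,0), D=(10.00,0)
B = A + 4.00·(cos55°, sin55°) = (2.2943, 3.2766)
|BD| = 8.3734
circle(B,5.00) ∩ circle(D,7.00): a=2.7536, h=4.1735
  candidates: C₊=(6.4614,6.0398) cross=34.946; C₋=(3.1952,-1.6416) cross=-34.946
  mode - wants cross < 0 → take C=(3.1952,-1.6416) (cross=-34.946)
ex = (C−B)/|BC| = (0.1802,-0.9836); ey = (0.9836,0.1802)
P = B + 1.13·ex + 1.64·ey = (4.1111,2.4606)

4.11 2.46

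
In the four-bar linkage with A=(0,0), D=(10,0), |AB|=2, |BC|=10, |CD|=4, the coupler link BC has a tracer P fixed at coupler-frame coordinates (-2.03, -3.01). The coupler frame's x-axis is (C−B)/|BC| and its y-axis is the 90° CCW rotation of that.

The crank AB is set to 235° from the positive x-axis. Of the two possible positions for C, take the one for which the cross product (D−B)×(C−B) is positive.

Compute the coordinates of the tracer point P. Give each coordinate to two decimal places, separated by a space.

-1.47 -5.25

A=(0,0), D=(10.00,0)
B = A + 2.00·(cos235°, sin235°) = (-1.1472, -1.6383)
|BD| = 11.2669
circle(B,10.00) ∩ circle(D,4.00): a=9.3612, h=3.5169
  candidates: C₊=(7.6032,3.2024) cross=39.624; C₋=(8.6259,-3.7566) cross=-39.624
  mode + wants cross > 0 → take C=(7.6032,3.2024) (cross=39.624)
ex = (C−B)/|BC| = (0.8750,0.4841); ey = (-0.4841,0.8750)
P = B + -2.03·ex + -3.01·ey = (-1.4664,-5.2548)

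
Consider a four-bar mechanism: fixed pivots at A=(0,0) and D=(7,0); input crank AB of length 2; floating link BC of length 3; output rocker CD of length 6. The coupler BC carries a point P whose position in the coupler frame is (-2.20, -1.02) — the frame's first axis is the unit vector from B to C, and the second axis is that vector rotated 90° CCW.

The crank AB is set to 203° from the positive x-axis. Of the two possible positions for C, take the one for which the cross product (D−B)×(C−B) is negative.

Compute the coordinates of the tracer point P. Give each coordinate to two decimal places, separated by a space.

A=(0,0), D=(7.00,0)
B = A + 2.00·(cos203°, sin203°) = (-1.8410, -0.7815)
|BD| = 8.8755
circle(B,3.00) ∩ circle(D,6.00): a=2.9167, h=0.7021
  candidates: C₊=(1.0025,0.1747) cross=6.231; C₋=(1.1262,-1.2240) cross=-6.231
  mode - wants cross < 0 → take C=(1.1262,-1.2240) (cross=-6.231)
ex = (C−B)/|BC| = (0.9891,-0.1475); ey = (0.1475,0.9891)
P = B + -2.20·ex + -1.02·ey = (-4.1674,-1.4658)

-4.17 -1.47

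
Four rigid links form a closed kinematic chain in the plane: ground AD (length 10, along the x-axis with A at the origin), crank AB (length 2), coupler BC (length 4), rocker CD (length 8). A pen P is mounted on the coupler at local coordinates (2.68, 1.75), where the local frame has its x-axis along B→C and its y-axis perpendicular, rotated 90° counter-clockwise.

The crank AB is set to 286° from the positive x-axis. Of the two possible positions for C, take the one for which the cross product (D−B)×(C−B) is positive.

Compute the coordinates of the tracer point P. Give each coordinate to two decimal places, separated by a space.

0.05 1.24

A=(0,0), D=(10.00,0)
B = A + 2.00·(cos286°, sin286°) = (0.5513, -1.9225)
|BD| = 9.6423
circle(B,4.00) ∩ circle(D,8.00): a=2.3321, h=3.2498
  candidates: C₊=(2.1886,1.7270) cross=31.336; C₋=(3.4845,-4.6421) cross=-31.336
  mode + wants cross > 0 → take C=(2.1886,1.7270) (cross=31.336)
ex = (C−B)/|BC| = (0.4093,0.9124); ey = (-0.9124,0.4093)
P = B + 2.68·ex + 1.75·ey = (0.0516,1.2390)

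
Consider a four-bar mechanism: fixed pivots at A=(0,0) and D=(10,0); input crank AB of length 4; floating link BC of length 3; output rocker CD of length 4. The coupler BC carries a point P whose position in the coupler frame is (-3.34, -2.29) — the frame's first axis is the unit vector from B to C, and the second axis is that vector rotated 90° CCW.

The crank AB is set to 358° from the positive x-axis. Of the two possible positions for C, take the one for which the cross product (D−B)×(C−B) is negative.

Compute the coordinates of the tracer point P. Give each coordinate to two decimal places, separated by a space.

A=(0,0), D=(10.00,0)
B = A + 4.00·(cos358°, sin358°) = (3.9976, -0.1396)
|BD| = 6.0041
circle(B,3.00) ∩ circle(D,4.00): a=2.4191, h=1.7743
  candidates: C₊=(6.3747,1.6904) cross=10.653; C₋=(6.4573,-1.8571) cross=-10.653
  mode - wants cross < 0 → take C=(6.4573,-1.8571) (cross=-10.653)
ex = (C−B)/|BC| = (0.8199,-0.5725); ey = (0.5725,0.8199)
P = B + -3.34·ex + -2.29·ey = (-0.0519,-0.1050)

-0.05 -0.10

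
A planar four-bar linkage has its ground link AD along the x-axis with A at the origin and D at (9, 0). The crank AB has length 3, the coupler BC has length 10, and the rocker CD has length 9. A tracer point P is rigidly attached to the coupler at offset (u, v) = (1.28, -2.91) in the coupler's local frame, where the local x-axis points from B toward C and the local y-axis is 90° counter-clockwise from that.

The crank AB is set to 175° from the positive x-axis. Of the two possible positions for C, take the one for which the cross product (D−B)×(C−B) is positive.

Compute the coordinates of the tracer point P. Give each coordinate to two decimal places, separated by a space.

-0.01 -0.84

A=(0,0), D=(9.00,0)
B = A + 3.00·(cos175°, sin175°) = (-2.9886, 0.2615)
|BD| = 11.9914
circle(B,10.00) ∩ circle(D,9.00): a=6.7879, h=7.3433
  candidates: C₊=(3.9579,7.4550) cross=88.056; C₋=(3.6376,-7.2281) cross=-88.056
  mode + wants cross > 0 → take C=(3.9579,7.4550) (cross=88.056)
ex = (C−B)/|BC| = (0.6946,0.7194); ey = (-0.7194,0.6946)
P = B + 1.28·ex + -2.91·ey = (-0.0061,-0.8392)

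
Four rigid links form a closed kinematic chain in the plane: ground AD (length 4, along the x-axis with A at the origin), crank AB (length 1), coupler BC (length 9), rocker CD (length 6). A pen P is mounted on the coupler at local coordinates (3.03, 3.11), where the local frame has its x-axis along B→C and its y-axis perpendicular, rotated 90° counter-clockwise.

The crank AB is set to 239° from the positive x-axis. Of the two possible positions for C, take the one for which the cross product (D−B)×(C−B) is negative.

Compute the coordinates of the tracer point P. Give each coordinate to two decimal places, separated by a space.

3.58 0.60

A=(0,0), D=(4.00,0)
B = A + 1.00·(cos239°, sin239°) = (-0.5150, -0.8572)
|BD| = 4.5957
circle(B,9.00) ∩ circle(D,6.00): a=7.1937, h=5.4083
  candidates: C₊=(5.5437,5.7980) cross=24.855; C₋=(7.5612,-4.8289) cross=-24.855
  mode - wants cross < 0 → take C=(7.5612,-4.8289) (cross=-24.855)
ex = (C−B)/|BC| = (0.8974,-0.4413); ey = (0.4413,0.8974)
P = B + 3.03·ex + 3.11·ey = (3.5764,0.5965)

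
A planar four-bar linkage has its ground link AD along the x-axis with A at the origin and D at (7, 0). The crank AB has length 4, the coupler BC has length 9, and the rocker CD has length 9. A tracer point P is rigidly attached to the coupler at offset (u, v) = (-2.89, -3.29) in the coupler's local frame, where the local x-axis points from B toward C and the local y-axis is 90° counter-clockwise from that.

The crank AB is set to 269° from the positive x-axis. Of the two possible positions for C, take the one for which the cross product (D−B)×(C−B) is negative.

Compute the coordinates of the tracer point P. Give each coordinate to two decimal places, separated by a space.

-4.30 -5.13

A=(0,0), D=(7.00,0)
B = A + 4.00·(cos269°, sin269°) = (-0.0698, -3.9994)
|BD| = 8.1226
circle(B,9.00) ∩ circle(D,9.00): a=4.0613, h=8.0315
  candidates: C₊=(-0.4894,4.9908) cross=65.237; C₋=(7.4196,-8.9902) cross=-65.237
  mode - wants cross < 0 → take C=(7.4196,-8.9902) (cross=-65.237)
ex = (C−B)/|BC| = (0.8322,-0.5545); ey = (0.5545,0.8322)
P = B + -2.89·ex + -3.29·ey = (-4.2992,-5.1346)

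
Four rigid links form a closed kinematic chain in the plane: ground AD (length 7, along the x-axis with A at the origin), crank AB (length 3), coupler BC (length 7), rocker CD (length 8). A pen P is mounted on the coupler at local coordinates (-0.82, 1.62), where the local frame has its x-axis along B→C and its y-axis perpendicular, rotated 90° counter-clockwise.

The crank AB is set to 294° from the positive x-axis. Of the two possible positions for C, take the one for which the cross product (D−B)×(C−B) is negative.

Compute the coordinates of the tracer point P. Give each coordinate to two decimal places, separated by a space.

A=(0,0), D=(7.00,0)
B = A + 3.00·(cos294°, sin294°) = (1.2202, -2.7406)
|BD| = 6.3966
circle(B,7.00) ∩ circle(D,8.00): a=2.0258, h=6.7004
  candidates: C₊=(0.1799,4.1816) cross=42.860; C₋=(5.9215,-7.9270) cross=-42.860
  mode - wants cross < 0 → take C=(5.9215,-7.9270) (cross=-42.860)
ex = (C−B)/|BC| = (0.6716,-0.7409); ey = (0.7409,0.6716)
P = B + -0.82·ex + 1.62·ey = (1.8698,-1.0451)

1.87 -1.05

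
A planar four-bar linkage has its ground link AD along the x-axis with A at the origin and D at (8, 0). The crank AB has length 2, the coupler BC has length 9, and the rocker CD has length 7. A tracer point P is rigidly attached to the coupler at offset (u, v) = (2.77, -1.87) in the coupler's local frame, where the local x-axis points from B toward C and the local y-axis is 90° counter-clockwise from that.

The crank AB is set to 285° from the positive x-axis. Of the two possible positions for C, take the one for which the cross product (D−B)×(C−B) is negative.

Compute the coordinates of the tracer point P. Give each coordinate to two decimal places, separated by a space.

A=(0,0), D=(8.00,0)
B = A + 2.00·(cos285°, sin285°) = (0.5176, -1.9319)
|BD| = 7.7277
circle(B,9.00) ∩ circle(D,7.00): a=5.9343, h=6.7664
  candidates: C₊=(4.5720,6.1032) cross=52.289; C₋=(7.9551,-6.9999) cross=-52.289
  mode - wants cross < 0 → take C=(7.9551,-6.9999) (cross=-52.289)
ex = (C−B)/|BC| = (0.8264,-0.5631); ey = (0.5631,0.8264)
P = B + 2.77·ex + -1.87·ey = (1.7537,-5.0370)

1.75 -5.04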